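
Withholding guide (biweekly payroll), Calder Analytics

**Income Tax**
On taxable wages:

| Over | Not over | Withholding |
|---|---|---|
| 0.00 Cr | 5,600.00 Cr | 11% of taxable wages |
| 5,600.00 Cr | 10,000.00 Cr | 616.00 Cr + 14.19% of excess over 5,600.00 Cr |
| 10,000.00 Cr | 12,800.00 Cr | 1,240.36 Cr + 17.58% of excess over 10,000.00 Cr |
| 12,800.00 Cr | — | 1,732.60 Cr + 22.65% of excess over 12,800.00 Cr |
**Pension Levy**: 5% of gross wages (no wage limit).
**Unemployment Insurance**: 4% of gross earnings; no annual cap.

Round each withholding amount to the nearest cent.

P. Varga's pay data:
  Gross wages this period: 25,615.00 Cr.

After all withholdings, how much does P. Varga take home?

Income Tax: taxable = 25,615.00 Cr
  1,732.60 Cr + 22.65% × (25,615.00 Cr − 12,800.00 Cr) = 1,732.60 Cr + 22.65% × 12,815.00 Cr = 4,635.20 Cr
Pension Levy: 5% × 25,615.00 Cr = 1,280.75 Cr
Unemployment Insurance: 4% × 25,615.00 Cr = 1,024.60 Cr
Total withheld: 4,635.20 Cr + 1,280.75 Cr + 1,024.60 Cr = 6,940.55 Cr
Net pay: 25,615.00 Cr − 6,940.55 Cr = 18,674.45 Cr

18,674.45 Cr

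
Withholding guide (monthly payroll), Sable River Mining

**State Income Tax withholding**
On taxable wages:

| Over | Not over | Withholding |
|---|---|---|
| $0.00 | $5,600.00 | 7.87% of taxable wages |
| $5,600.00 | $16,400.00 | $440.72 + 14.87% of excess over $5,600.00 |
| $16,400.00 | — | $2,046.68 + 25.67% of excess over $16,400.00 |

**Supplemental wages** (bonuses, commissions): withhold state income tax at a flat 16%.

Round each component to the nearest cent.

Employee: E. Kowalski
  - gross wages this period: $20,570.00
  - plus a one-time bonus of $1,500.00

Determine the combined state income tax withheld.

$3,357.12

State Income Tax: taxable = $20,570.00
  $2,046.68 + 25.67% × ($20,570.00 − $16,400.00) = $2,046.68 + 25.67% × $4,170.00 = $3,117.12
Supplemental (16% flat on bonus): 16% × $1,500.00 = $240.00
Total state income tax: $3,117.12 + $240.00 = $3,357.12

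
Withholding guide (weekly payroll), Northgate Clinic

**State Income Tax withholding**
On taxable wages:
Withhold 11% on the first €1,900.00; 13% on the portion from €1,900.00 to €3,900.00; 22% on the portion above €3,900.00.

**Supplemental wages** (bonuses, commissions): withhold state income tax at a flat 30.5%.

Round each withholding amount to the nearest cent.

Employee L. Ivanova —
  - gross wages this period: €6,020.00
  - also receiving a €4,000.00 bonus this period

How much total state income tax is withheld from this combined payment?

€2,155.40

State Income Tax: taxable = €6,020.00
  €469.00 + 22% × (€6,020.00 − €3,900.00) = €469.00 + 22% × €2,120.00 = €935.40
Supplemental (30.5% flat on bonus): 30.5% × €4,000.00 = €1,220.00
Total state income tax: €935.40 + €1,220.00 = €2,155.40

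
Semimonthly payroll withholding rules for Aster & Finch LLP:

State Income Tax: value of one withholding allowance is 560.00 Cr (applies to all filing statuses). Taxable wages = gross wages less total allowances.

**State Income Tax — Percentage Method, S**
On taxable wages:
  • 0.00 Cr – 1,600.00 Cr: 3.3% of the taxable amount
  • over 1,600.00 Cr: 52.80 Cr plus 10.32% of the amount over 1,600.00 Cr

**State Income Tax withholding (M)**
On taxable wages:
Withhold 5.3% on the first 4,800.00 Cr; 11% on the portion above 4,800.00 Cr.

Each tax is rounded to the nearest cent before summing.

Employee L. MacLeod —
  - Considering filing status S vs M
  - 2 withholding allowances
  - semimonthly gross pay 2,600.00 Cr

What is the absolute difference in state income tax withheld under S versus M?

29.60 Cr

State Income Tax (S): taxable = 2,600.00 Cr − 2×560.00 Cr = 1,480.00 Cr
  3.3% × 1,480.00 Cr = 48.84 Cr
State Income Tax (M): taxable = 2,600.00 Cr − 2×560.00 Cr = 1,480.00 Cr
  5.3% × 1,480.00 Cr = 78.44 Cr
Difference: |48.84 Cr − 78.44 Cr| = 29.60 Cr (higher under M)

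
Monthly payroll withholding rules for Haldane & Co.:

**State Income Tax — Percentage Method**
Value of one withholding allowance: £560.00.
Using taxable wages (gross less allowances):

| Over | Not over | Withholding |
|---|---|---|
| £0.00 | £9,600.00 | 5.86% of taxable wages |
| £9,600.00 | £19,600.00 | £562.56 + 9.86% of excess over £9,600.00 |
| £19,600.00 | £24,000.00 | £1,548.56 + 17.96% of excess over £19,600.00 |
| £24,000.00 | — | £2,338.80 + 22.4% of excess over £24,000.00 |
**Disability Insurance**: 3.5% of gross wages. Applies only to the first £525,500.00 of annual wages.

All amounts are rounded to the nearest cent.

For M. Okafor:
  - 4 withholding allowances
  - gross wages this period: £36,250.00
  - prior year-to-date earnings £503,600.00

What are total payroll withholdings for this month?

£5,347.54

State Income Tax: taxable = £36,250.00 − 4×£560.00 = £34,010.00
  £2,338.80 + 22.4% × (£34,010.00 − £24,000.00) = £2,338.80 + 22.4% × £10,010.00 = £4,581.04
Disability Insurance: cap £525,500.00 − YTD £503,600.00 = £21,900.00 subject; 3.5% × £21,900.00 = £766.50
Total: £4,581.04 + £766.50 = £5,347.54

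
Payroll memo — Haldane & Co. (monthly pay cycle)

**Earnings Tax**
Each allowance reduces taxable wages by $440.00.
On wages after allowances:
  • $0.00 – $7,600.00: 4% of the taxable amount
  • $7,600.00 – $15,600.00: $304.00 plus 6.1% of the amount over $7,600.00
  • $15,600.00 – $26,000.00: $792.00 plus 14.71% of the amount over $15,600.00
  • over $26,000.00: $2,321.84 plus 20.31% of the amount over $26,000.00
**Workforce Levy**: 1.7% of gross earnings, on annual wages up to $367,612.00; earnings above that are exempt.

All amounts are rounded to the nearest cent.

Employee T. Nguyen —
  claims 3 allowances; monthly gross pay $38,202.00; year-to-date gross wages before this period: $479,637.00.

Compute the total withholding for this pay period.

$4,531.97

Earnings Tax: taxable = $38,202.00 − 3×$440.00 = $36,882.00
  $2,321.84 + 20.31% × ($36,882.00 − $26,000.00) = $2,321.84 + 20.31% × $10,882.00 = $4,531.97
Workforce Levy: YTD $479,637.00 ≥ cap $367,612.00 → $0.00
Total: $4,531.97 + $0.00 = $4,531.97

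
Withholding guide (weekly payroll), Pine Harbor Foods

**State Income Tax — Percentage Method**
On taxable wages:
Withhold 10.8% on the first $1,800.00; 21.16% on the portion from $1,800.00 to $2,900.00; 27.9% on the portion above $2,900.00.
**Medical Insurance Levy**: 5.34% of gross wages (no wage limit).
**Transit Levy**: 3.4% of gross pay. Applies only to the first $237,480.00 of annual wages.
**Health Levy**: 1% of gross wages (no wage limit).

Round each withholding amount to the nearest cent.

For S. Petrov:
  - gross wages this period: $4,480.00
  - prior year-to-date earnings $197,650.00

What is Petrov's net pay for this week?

$3,175.67

State Income Tax: taxable = $4,480.00
  $427.16 + 27.9% × ($4,480.00 − $2,900.00) = $427.16 + 27.9% × $1,580.00 = $867.98
Medical Insurance Levy: 5.34% × $4,480.00 = $239.23
Transit Levy: 3.4% × $4,480.00 = $152.32
Health Levy: 1% × $4,480.00 = $44.80
Total withheld: $867.98 + $239.23 + $152.32 + $44.80 = $1,304.33
Net pay: $4,480.00 − $1,304.33 = $3,175.67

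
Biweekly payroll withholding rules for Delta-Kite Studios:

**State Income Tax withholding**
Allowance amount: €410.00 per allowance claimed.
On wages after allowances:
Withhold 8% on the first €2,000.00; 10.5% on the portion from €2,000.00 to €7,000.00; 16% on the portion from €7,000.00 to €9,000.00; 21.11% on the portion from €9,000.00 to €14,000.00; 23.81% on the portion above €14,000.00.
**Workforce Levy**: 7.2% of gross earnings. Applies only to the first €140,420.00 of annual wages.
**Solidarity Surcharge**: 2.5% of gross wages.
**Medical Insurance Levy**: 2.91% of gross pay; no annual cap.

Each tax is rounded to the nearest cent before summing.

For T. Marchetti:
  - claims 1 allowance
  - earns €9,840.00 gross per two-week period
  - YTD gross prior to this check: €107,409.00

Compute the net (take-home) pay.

State Income Tax: taxable = €9,840.00 − 1×€410.00 = €9,430.00
  €1,005.00 + 21.11% × (€9,430.00 − €9,000.00) = €1,005.00 + 21.11% × €430.00 = €1,095.77
Workforce Levy: 7.2% × €9,840.00 = €708.48
Solidarity Surcharge: 2.5% × €9,840.00 = €246.00
Medical Insurance Levy: 2.91% × €9,840.00 = €286.34
Total withheld: €1,095.77 + €708.48 + €246.00 + €286.34 = €2,336.59
Net pay: €9,840.00 − €2,336.59 = €7,503.41

€7,503.41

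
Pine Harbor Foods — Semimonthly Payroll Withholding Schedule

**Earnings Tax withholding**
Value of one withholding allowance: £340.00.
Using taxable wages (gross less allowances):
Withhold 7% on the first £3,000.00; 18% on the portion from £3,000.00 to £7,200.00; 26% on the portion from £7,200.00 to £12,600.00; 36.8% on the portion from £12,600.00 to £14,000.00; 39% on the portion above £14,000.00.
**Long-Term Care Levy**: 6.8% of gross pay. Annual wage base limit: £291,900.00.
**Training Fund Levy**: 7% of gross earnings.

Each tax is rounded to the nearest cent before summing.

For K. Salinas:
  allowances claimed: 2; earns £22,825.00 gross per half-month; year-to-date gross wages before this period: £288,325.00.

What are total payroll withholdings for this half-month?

Earnings Tax: taxable = £22,825.00 − 2×£340.00 = £22,145.00
  £2,885.20 + 39% × (£22,145.00 − £14,000.00) = £2,885.20 + 39% × £8,145.00 = £6,061.75
Long-Term Care Levy: cap £291,900.00 − YTD £288,325.00 = £3,575.00 subject; 6.8% × £3,575.00 = £243.10
Training Fund Levy: 7% × £22,825.00 = £1,597.75
Total: £6,061.75 + £243.10 + £1,597.75 = £7,902.60

£7,902.60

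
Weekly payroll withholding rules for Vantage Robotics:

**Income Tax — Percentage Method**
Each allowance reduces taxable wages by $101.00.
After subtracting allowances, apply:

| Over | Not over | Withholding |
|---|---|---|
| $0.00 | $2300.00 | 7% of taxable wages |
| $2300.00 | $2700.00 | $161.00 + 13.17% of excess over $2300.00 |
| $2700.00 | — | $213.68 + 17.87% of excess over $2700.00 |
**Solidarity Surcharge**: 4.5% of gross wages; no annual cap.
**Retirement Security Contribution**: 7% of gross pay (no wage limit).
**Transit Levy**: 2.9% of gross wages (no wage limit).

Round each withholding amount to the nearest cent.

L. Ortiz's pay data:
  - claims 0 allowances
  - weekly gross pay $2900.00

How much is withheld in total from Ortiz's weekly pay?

Income Tax: taxable = $2900.00
  $213.68 + 17.87% × ($2900.00 − $2700.00) = $213.68 + 17.87% × $200.00 = $249.42
Solidarity Surcharge: 4.5% × $2900.00 = $130.50
Retirement Security Contribution: 7% × $2900.00 = $203.00
Transit Levy: 2.9% × $2900.00 = $84.10
Total: $249.42 + $130.50 + $203.00 + $84.10 = $667.02

$667.02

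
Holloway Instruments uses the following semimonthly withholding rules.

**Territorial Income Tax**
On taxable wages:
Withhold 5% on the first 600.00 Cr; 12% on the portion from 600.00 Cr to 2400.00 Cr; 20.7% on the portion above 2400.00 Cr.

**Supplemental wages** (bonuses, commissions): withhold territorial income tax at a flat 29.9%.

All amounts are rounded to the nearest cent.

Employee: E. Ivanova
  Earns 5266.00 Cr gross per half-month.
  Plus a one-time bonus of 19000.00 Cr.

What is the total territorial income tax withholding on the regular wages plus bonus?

6520.26 Cr

Territorial Income Tax: taxable = 5266.00 Cr
  246.00 Cr + 20.7% × (5266.00 Cr − 2400.00 Cr) = 246.00 Cr + 20.7% × 2866.00 Cr = 839.26 Cr
Supplemental (29.9% flat on bonus): 29.9% × 19000.00 Cr = 5681.00 Cr
Total territorial income tax: 839.26 Cr + 5681.00 Cr = 6520.26 Cr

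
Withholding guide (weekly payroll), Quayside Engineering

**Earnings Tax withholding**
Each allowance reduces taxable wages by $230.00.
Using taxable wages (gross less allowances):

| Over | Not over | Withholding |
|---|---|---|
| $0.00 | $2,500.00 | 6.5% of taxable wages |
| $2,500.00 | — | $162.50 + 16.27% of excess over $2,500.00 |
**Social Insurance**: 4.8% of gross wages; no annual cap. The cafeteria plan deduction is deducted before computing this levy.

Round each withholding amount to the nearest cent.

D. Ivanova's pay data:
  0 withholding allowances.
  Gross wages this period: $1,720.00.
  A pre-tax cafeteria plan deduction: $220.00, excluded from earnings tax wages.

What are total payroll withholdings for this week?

Earnings Tax: taxable = $1,720.00 − $220.00 = $1,500.00
  6.5% × $1,500.00 = $97.50
Social Insurance: 4.8% × $1,500.00 = $72.00
Total: $97.50 + $72.00 = $169.50

$169.50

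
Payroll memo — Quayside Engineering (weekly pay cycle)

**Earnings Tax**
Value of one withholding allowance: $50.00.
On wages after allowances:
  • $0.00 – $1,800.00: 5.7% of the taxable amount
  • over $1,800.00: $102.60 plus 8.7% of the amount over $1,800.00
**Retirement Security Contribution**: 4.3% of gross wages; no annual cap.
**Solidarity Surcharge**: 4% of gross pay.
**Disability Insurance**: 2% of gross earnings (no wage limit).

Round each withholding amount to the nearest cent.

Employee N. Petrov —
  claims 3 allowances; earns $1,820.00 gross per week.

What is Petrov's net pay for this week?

Earnings Tax: taxable = $1,820.00 − 3×$50.00 = $1,670.00
  5.7% × $1,670.00 = $95.19
Retirement Security Contribution: 4.3% × $1,820.00 = $78.26
Solidarity Surcharge: 4% × $1,820.00 = $72.80
Disability Insurance: 2% × $1,820.00 = $36.40
Total withheld: $95.19 + $78.26 + $72.80 + $36.40 = $282.65
Net pay: $1,820.00 − $282.65 = $1,537.35

$1,537.35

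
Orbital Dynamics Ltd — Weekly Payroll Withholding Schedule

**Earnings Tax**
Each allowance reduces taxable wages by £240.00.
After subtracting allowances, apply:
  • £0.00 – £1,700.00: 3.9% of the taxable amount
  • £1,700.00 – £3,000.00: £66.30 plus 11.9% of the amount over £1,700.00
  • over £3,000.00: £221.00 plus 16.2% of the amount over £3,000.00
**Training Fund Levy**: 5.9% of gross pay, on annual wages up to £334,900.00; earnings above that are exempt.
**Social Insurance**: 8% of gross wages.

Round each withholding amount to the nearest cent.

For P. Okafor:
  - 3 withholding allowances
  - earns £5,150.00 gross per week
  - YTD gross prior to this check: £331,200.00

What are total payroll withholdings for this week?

Earnings Tax: taxable = £5,150.00 − 3×£240.00 = £4,430.00
  £221.00 + 16.2% × (£4,430.00 − £3,000.00) = £221.00 + 16.2% × £1,430.00 = £452.66
Training Fund Levy: cap £334,900.00 − YTD £331,200.00 = £3,700.00 subject; 5.9% × £3,700.00 = £218.30
Social Insurance: 8% × £5,150.00 = £412.00
Total: £452.66 + £218.30 + £412.00 = £1,082.96

£1,082.96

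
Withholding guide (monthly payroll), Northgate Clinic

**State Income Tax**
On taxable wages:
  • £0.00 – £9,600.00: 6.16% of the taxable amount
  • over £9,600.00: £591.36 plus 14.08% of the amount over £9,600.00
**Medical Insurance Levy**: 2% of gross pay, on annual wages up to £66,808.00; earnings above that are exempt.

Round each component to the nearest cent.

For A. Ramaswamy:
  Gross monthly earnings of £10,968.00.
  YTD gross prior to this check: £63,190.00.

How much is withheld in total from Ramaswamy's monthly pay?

£856.33

State Income Tax: taxable = £10,968.00
  £591.36 + 14.08% × (£10,968.00 − £9,600.00) = £591.36 + 14.08% × £1,368.00 = £783.97
Medical Insurance Levy: cap £66,808.00 − YTD £63,190.00 = £3,618.00 subject; 2% × £3,618.00 = £72.36
Total: £783.97 + £72.36 = £856.33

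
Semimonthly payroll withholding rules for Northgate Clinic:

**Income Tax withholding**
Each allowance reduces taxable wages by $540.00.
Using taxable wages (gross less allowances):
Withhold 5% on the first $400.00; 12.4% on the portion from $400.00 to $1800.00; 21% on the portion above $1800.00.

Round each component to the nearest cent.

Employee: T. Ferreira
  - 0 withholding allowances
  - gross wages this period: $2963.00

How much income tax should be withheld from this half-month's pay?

Income Tax: taxable = $2963.00
  $193.60 + 21% × ($2963.00 − $1800.00) = $193.60 + 21% × $1163.00 = $437.83

$437.83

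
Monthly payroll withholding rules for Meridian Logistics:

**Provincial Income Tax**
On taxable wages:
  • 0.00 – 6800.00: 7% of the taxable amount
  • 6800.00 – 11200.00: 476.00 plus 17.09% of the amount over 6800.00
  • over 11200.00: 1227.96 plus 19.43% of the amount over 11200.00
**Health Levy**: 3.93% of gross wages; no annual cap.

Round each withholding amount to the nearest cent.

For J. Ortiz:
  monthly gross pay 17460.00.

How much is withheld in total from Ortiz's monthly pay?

3130.46

Provincial Income Tax: taxable = 17460.00
  1227.96 + 19.43% × (17460.00 − 11200.00) = 1227.96 + 19.43% × 6260.00 = 2444.28
Health Levy: 3.93% × 17460.00 = 686.18
Total: 2444.28 + 686.18 = 3130.46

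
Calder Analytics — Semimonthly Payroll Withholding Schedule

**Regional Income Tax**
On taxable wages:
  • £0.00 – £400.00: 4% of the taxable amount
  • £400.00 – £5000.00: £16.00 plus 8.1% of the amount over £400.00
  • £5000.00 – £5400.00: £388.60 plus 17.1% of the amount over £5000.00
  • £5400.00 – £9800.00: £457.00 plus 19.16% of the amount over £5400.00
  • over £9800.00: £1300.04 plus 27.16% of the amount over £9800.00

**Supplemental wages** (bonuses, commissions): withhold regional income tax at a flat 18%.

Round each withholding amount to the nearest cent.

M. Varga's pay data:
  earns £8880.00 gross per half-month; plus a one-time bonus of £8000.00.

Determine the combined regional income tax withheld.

Regional Income Tax: taxable = £8880.00
  £457.00 + 19.16% × (£8880.00 − £5400.00) = £457.00 + 19.16% × £3480.00 = £1123.77
Supplemental (18% flat on bonus): 18% × £8000.00 = £1440.00
Total regional income tax: £1123.77 + £1440.00 = £2563.77

£2563.77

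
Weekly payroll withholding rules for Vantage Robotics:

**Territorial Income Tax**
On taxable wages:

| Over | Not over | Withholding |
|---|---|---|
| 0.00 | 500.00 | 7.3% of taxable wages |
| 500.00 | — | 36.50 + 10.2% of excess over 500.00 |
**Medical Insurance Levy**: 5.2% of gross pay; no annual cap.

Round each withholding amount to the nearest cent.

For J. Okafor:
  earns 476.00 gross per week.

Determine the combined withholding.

Territorial Income Tax: taxable = 476.00
  7.3% × 476.00 = 34.75
Medical Insurance Levy: 5.2% × 476.00 = 24.75
Total: 34.75 + 24.75 = 59.50

59.50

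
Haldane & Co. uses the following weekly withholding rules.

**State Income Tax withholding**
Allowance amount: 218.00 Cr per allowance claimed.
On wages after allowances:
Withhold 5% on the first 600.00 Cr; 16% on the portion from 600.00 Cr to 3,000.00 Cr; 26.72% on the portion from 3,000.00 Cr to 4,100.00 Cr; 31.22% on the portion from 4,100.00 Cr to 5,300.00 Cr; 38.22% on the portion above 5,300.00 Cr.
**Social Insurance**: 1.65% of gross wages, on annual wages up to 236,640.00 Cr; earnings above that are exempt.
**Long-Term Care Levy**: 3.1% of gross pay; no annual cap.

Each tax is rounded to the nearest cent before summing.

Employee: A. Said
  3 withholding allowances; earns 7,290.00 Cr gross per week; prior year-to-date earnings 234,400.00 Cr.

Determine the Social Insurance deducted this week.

Social Insurance: cap 236,640.00 Cr − YTD 234,400.00 Cr = 2,240.00 Cr subject; 1.65% × 2,240.00 Cr = 36.96 Cr

36.96 Cr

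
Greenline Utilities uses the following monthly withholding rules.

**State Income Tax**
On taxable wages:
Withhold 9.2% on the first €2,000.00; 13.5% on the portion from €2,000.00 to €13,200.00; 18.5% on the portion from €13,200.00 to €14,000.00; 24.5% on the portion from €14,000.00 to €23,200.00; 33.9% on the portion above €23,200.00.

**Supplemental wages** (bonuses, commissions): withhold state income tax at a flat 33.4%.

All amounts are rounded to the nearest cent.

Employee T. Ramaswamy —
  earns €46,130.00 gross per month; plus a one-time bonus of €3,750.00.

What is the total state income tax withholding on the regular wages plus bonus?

State Income Tax: taxable = €46,130.00
  €4,098.00 + 33.9% × (€46,130.00 − €23,200.00) = €4,098.00 + 33.9% × €22,930.00 = €11,871.27
Supplemental (33.4% flat on bonus): 33.4% × €3,750.00 = €1,252.50
Total state income tax: €11,871.27 + €1,252.50 = €13,123.77

€13,123.77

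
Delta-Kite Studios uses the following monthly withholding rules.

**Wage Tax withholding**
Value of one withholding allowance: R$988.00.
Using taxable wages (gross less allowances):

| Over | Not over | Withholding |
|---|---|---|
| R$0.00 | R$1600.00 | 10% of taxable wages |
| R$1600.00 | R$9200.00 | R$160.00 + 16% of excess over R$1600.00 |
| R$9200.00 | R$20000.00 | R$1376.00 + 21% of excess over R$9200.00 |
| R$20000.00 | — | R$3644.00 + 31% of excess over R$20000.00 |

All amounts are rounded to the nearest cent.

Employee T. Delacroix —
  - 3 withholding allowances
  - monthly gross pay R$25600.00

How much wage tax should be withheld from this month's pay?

R$4461.16

Wage Tax: taxable = R$25600.00 − 3×R$988.00 = R$22636.00
  R$3644.00 + 31% × (R$22636.00 − R$20000.00) = R$3644.00 + 31% × R$2636.00 = R$4461.16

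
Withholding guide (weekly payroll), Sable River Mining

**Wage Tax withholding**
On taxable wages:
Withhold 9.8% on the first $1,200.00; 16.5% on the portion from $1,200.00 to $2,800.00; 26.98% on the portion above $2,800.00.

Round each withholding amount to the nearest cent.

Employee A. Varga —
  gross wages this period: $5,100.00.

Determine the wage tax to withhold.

$1,002.14

Wage Tax: taxable = $5,100.00
  $381.60 + 26.98% × ($5,100.00 − $2,800.00) = $381.60 + 26.98% × $2,300.00 = $1,002.14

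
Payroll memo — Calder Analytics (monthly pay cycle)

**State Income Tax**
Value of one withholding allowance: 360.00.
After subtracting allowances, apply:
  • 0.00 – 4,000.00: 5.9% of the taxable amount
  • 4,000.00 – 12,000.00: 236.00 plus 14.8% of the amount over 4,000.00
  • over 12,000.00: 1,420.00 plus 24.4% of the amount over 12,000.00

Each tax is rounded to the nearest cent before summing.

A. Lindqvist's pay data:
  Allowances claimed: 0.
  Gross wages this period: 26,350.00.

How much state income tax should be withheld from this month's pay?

4,921.40

State Income Tax: taxable = 26,350.00
  1,420.00 + 24.4% × (26,350.00 − 12,000.00) = 1,420.00 + 24.4% × 14,350.00 = 4,921.40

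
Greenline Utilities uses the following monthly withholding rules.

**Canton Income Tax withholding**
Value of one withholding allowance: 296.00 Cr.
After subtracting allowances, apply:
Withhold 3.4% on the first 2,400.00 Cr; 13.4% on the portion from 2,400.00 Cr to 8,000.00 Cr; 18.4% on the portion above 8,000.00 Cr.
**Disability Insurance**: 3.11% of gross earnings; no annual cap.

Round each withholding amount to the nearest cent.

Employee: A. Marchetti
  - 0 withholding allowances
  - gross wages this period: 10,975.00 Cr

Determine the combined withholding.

Canton Income Tax: taxable = 10,975.00 Cr
  832.00 Cr + 18.4% × (10,975.00 Cr − 8,000.00 Cr) = 832.00 Cr + 18.4% × 2,975.00 Cr = 1,379.40 Cr
Disability Insurance: 3.11% × 10,975.00 Cr = 341.32 Cr
Total: 1,379.40 Cr + 341.32 Cr = 1,720.72 Cr

1,720.72 Cr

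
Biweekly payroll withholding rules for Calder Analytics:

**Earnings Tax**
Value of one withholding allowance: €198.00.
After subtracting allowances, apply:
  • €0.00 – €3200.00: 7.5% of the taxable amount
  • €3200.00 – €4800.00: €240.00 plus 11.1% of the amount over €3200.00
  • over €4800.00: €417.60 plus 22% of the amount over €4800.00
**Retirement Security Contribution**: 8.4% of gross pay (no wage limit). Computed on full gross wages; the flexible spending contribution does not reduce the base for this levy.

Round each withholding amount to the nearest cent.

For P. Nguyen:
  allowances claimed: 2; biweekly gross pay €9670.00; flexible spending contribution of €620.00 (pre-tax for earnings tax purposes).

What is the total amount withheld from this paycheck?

Earnings Tax: taxable = €9670.00 − €620.00 − 2×€198.00 = €8654.00
  €417.60 + 22% × (€8654.00 − €4800.00) = €417.60 + 22% × €3854.00 = €1265.48
Retirement Security Contribution: 8.4% × €9670.00 = €812.28
Total: €1265.48 + €812.28 = €2077.76

€2077.76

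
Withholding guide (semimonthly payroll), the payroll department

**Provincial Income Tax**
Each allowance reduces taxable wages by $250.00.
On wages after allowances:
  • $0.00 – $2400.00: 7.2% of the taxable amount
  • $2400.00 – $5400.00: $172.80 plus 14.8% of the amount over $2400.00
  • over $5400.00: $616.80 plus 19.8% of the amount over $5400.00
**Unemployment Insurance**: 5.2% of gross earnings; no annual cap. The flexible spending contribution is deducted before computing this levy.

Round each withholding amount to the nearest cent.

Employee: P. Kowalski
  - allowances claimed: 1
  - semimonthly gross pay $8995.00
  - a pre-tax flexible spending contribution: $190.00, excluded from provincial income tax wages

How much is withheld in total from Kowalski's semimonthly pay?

$1699.35

Provincial Income Tax: taxable = $8995.00 − $190.00 − 1×$250.00 = $8555.00
  $616.80 + 19.8% × ($8555.00 − $5400.00) = $616.80 + 19.8% × $3155.00 = $1241.49
Unemployment Insurance: 5.2% × $8805.00 = $457.86
Total: $1241.49 + $457.86 = $1699.35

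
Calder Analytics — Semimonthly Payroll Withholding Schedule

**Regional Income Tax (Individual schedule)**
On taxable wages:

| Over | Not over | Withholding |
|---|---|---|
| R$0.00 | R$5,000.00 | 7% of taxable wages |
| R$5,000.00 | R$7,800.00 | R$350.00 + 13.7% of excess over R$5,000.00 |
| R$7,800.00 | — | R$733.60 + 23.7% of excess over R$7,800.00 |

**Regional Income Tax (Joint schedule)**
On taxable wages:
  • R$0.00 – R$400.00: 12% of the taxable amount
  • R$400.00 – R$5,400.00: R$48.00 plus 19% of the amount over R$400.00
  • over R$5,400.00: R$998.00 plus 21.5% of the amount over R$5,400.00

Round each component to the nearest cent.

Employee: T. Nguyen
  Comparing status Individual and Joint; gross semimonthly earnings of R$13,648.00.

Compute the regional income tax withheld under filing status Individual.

Regional Income Tax (Individual): taxable = R$13,648.00
  R$733.60 + 23.7% × (R$13,648.00 − R$7,800.00) = R$733.60 + 23.7% × R$5,848.00 = R$2,119.58

R$2,119.58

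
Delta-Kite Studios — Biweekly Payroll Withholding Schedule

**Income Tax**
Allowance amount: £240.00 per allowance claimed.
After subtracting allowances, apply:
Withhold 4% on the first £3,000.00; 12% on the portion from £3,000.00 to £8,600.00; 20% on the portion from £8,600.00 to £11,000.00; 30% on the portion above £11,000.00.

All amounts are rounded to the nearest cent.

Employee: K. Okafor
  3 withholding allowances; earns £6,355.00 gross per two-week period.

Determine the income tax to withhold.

Income Tax: taxable = £6,355.00 − 3×£240.00 = £5,635.00
  £120.00 + 12% × (£5,635.00 − £3,000.00) = £120.00 + 12% × £2,635.00 = £436.20

£436.20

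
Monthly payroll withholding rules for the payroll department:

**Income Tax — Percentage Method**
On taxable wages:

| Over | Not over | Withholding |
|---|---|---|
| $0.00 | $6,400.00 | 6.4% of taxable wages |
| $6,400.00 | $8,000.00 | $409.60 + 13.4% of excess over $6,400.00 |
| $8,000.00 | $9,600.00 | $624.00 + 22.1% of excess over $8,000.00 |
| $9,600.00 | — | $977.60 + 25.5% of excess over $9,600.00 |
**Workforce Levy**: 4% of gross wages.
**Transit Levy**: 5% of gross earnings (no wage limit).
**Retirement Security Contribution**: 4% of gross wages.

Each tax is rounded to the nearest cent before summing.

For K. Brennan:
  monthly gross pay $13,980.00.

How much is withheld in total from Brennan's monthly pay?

Income Tax: taxable = $13,980.00
  $977.60 + 25.5% × ($13,980.00 − $9,600.00) = $977.60 + 25.5% × $4,380.00 = $2,094.50
Workforce Levy: 4% × $13,980.00 = $559.20
Transit Levy: 5% × $13,980.00 = $699.00
Retirement Security Contribution: 4% × $13,980.00 = $559.20
Total: $2,094.50 + $559.20 + $699.00 + $559.20 = $3,911.90

$3,911.90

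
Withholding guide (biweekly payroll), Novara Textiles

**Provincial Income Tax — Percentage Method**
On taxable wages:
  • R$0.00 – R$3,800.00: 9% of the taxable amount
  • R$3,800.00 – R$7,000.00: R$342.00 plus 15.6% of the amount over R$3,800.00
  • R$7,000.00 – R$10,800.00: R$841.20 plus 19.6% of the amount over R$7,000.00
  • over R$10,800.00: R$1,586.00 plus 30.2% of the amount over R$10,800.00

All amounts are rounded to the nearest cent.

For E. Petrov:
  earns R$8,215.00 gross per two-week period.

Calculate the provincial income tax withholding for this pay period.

Provincial Income Tax: taxable = R$8,215.00
  R$841.20 + 19.6% × (R$8,215.00 − R$7,000.00) = R$841.20 + 19.6% × R$1,215.00 = R$1,079.34

R$1,079.34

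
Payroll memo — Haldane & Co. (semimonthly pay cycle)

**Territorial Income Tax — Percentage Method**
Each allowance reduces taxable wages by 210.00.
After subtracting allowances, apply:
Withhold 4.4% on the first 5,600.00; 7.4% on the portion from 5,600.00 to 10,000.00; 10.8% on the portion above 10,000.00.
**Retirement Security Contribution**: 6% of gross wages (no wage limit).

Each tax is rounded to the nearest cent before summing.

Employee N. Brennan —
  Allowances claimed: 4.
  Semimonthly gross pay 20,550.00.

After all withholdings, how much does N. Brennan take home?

17,696.32

Territorial Income Tax: taxable = 20,550.00 − 4×210.00 = 19,710.00
  572.00 + 10.8% × (19,710.00 − 10,000.00) = 572.00 + 10.8% × 9,710.00 = 1,620.68
Retirement Security Contribution: 6% × 20,550.00 = 1,233.00
Total withheld: 1,620.68 + 1,233.00 = 2,853.68
Net pay: 20,550.00 − 2,853.68 = 17,696.32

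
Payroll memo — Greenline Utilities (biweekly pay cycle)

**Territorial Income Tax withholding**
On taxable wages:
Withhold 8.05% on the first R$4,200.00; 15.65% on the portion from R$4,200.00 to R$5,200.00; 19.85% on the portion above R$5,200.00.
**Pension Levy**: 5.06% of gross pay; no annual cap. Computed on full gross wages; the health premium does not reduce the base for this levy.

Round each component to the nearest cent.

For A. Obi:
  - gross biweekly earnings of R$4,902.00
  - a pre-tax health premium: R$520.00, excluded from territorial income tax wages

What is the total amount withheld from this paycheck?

R$614.62

Territorial Income Tax: taxable = R$4,902.00 − R$520.00 = R$4,382.00
  R$338.10 + 15.65% × (R$4,382.00 − R$4,200.00) = R$338.10 + 15.65% × R$182.00 = R$366.58
Pension Levy: 5.06% × R$4,902.00 = R$248.04
Total: R$366.58 + R$248.04 = R$614.62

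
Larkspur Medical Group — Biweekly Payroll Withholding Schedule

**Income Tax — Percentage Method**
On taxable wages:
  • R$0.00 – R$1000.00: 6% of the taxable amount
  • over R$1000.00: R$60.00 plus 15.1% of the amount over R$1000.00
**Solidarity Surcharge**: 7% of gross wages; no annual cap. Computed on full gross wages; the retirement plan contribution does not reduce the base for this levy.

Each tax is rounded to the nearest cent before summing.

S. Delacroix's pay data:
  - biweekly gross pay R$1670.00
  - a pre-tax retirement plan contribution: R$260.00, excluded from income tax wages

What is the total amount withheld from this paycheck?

Income Tax: taxable = R$1670.00 − R$260.00 = R$1410.00
  R$60.00 + 15.1% × (R$1410.00 − R$1000.00) = R$60.00 + 15.1% × R$410.00 = R$121.91
Solidarity Surcharge: 7% × R$1670.00 = R$116.90
Total: R$121.91 + R$116.90 = R$238.81

R$238.81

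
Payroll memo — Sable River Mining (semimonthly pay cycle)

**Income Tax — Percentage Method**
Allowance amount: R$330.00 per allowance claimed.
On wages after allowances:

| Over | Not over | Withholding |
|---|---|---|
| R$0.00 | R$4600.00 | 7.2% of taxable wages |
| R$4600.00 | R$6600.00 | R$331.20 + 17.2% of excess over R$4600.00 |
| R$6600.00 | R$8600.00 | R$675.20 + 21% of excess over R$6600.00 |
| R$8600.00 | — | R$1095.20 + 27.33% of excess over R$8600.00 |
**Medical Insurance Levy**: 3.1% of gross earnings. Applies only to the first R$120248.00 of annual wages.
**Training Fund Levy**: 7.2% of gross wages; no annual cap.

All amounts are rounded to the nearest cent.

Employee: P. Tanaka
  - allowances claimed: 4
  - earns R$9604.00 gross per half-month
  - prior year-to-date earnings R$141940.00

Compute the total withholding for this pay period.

R$1720.33

Income Tax: taxable = R$9604.00 − 4×R$330.00 = R$8284.00
  R$675.20 + 21% × (R$8284.00 − R$6600.00) = R$675.20 + 21% × R$1684.00 = R$1028.84
Medical Insurance Levy: YTD R$141940.00 ≥ cap R$120248.00 → R$0.00
Training Fund Levy: 7.2% × R$9604.00 = R$691.49
Total: R$1028.84 + R$0.00 + R$691.49 = R$1720.33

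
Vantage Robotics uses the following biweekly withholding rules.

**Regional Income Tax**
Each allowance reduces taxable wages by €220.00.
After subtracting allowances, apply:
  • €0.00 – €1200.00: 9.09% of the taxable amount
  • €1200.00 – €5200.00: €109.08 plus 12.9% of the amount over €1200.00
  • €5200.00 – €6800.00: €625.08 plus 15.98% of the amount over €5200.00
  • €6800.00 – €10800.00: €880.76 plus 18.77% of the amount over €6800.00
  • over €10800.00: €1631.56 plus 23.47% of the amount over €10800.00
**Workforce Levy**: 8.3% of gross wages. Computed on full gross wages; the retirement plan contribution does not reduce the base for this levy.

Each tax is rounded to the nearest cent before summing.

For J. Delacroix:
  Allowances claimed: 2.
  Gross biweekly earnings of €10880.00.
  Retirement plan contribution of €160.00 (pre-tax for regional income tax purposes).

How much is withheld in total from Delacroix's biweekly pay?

€2437.00

Regional Income Tax: taxable = €10880.00 − €160.00 − 2×€220.00 = €10280.00
  €880.76 + 18.77% × (€10280.00 − €6800.00) = €880.76 + 18.77% × €3480.00 = €1533.96
Workforce Levy: 8.3% × €10880.00 = €903.04
Total: €1533.96 + €903.04 = €2437.00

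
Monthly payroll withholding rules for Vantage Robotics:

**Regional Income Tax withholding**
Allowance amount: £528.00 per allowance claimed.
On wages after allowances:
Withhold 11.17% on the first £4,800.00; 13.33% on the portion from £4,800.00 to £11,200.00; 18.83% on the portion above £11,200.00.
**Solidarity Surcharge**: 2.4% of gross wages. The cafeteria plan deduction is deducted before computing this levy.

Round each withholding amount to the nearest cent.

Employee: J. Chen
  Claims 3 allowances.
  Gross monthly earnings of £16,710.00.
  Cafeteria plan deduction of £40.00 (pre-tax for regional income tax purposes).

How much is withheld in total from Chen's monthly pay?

£2,521.09

Regional Income Tax: taxable = £16,710.00 − £40.00 − 3×£528.00 = £15,086.00
  £1,389.28 + 18.83% × (£15,086.00 − £11,200.00) = £1,389.28 + 18.83% × £3,886.00 = £2,121.01
Solidarity Surcharge: 2.4% × £16,670.00 = £400.08
Total: £2,121.01 + £400.08 = £2,521.09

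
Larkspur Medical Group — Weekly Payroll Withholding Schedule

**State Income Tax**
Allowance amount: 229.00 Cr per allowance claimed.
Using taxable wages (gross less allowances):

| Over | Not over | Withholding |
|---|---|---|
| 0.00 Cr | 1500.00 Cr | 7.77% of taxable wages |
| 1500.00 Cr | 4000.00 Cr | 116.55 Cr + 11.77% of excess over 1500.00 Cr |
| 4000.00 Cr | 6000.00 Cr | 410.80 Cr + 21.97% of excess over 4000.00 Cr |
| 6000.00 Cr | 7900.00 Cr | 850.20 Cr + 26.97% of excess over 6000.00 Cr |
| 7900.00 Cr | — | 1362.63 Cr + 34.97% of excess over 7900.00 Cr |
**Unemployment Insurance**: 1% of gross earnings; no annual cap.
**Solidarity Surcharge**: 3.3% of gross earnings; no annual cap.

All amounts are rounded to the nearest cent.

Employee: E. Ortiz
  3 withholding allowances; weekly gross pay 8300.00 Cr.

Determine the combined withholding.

1642.13 Cr

State Income Tax: taxable = 8300.00 Cr − 3×229.00 Cr = 7613.00 Cr
  850.20 Cr + 26.97% × (7613.00 Cr − 6000.00 Cr) = 850.20 Cr + 26.97% × 1613.00 Cr = 1285.23 Cr
Unemployment Insurance: 1% × 8300.00 Cr = 83.00 Cr
Solidarity Surcharge: 3.3% × 8300.00 Cr = 273.90 Cr
Total: 1285.23 Cr + 83.00 Cr + 273.90 Cr = 1642.13 Cr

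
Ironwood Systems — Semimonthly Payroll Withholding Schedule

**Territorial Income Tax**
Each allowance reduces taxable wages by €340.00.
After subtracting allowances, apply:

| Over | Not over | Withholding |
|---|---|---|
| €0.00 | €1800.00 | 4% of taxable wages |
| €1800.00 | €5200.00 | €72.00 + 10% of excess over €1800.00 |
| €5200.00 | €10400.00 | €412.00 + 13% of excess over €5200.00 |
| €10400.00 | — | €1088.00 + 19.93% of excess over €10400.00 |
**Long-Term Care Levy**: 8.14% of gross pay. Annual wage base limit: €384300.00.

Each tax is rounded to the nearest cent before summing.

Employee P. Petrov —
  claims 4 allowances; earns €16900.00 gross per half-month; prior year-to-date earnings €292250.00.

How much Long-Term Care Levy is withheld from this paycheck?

Long-Term Care Levy: 8.14% × €16900.00 = €1375.66

€1375.66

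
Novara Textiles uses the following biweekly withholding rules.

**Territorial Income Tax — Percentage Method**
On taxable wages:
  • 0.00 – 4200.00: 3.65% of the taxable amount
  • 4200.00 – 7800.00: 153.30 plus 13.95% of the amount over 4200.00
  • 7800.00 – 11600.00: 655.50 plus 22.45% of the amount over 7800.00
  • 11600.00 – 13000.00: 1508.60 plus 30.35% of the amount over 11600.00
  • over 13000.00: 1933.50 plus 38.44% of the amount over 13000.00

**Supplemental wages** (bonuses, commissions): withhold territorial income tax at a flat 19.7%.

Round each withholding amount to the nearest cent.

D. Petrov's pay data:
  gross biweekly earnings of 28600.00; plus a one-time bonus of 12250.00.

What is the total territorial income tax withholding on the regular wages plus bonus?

Territorial Income Tax: taxable = 28600.00
  1933.50 + 38.44% × (28600.00 − 13000.00) = 1933.50 + 38.44% × 15600.00 = 7930.14
Supplemental (19.7% flat on bonus): 19.7% × 12250.00 = 2413.25
Total territorial income tax: 7930.14 + 2413.25 = 10343.39

10343.39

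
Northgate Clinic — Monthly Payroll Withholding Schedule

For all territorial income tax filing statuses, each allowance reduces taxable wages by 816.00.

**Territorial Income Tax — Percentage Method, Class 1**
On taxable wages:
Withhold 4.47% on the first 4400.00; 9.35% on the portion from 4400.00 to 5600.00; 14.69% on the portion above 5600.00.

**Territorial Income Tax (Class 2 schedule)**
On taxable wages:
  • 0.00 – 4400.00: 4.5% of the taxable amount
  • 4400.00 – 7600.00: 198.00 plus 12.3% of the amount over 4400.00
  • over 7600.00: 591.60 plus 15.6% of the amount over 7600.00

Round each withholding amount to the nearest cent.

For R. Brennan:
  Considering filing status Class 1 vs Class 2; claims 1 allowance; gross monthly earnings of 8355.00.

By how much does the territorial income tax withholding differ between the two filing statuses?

9.62

Territorial Income Tax (Class 1): taxable = 8355.00 − 1×816.00 = 7539.00
  308.88 + 14.69% × (7539.00 − 5600.00) = 308.88 + 14.69% × 1939.00 = 593.72
Territorial Income Tax (Class 2): taxable = 8355.00 − 1×816.00 = 7539.00
  198.00 + 12.3% × (7539.00 − 4400.00) = 198.00 + 12.3% × 3139.00 = 584.10
Difference: |593.72 − 584.10| = 9.62 (higher under Class 1)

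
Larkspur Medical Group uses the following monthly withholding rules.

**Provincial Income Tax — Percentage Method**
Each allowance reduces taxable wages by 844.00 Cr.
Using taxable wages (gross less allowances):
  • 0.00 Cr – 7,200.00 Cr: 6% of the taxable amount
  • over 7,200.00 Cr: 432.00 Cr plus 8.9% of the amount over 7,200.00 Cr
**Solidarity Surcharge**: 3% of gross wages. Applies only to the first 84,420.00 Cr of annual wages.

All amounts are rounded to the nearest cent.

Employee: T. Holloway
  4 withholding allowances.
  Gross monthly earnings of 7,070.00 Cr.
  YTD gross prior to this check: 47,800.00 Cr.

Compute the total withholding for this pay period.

433.74 Cr

Provincial Income Tax: taxable = 7,070.00 Cr − 4×844.00 Cr = 3,694.00 Cr
  6% × 3,694.00 Cr = 221.64 Cr
Solidarity Surcharge: 3% × 7,070.00 Cr = 212.10 Cr
Total: 221.64 Cr + 212.10 Cr = 433.74 Cr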